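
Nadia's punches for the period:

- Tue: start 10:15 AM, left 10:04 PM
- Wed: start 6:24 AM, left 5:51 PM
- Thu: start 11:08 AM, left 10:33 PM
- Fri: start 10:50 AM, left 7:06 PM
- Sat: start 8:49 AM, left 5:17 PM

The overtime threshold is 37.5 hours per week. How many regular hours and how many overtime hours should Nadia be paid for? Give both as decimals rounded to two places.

Regular 37.50 hours, overtime 13.92 hours

Tue: 10:15 AM–10:04 PM = 11 h 49 min
Wed: 6:24 AM–5:51 PM = 11 h 27 min
Thu: 11:08 AM–10:33 PM = 11 h 25 min
Fri: 10:50 AM–7:06 PM = 8 h 16 min
Sat: 8:49 AM–5:17 PM = 8 h 28 min
Total worked: 51 h 25 min = 51.42 h.
Threshold 37.5 h → overtime 13 h 55 min, regular 37 h 30 min.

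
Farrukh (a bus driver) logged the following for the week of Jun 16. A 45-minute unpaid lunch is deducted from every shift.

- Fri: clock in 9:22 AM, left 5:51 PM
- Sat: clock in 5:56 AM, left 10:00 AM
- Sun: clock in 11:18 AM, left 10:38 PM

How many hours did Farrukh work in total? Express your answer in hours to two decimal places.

Fri: 9:22 AM–5:51 PM = 8 h 29 min; less 45 min break → 7 h 44 min
Sat: 5:56 AM–10:00 AM = 4 h 4 min; less 45 min break → 3 h 19 min
Sun: 11:18 AM–10:38 PM = 11 h 20 min; less 45 min break → 10 h 35 min
Total: 7 h 44 min + 3 h 19 min + 10 h 35 min = 21 h 38 min.

21.63 hours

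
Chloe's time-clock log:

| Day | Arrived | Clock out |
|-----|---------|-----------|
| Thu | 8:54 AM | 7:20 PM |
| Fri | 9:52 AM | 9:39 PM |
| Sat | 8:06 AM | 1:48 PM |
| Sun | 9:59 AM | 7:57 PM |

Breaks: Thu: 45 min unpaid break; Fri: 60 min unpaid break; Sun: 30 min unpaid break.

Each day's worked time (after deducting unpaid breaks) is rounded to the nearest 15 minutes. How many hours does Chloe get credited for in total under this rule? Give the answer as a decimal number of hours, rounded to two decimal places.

Thu: 8:54 AM–7:20 PM = 10 h 26 min − 45 min = 9 h 41 min → rounds to 9 h 45 min
Fri: 9:52 AM–9:39 PM = 11 h 47 min − 60 min = 10 h 47 min → rounds to 10 h 45 min
Sat: 8:06 AM–1:48 PM = 5 h 42 min → rounds to 5 h 45 min
Sun: 9:59 AM–7:57 PM = 9 h 58 min − 30 min = 9 h 28 min → rounds to 9 h 30 min
Total credited: 35 h 45 min.

35.75 hours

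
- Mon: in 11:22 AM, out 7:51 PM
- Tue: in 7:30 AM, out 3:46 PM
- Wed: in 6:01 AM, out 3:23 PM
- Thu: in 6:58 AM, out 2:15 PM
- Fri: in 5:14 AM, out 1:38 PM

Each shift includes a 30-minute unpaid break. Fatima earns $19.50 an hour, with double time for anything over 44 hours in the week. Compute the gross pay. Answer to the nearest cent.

$766.35

Mon: 11:22 AM–7:51 PM = 8 h 29 min; less 30 min break → 7 h 59 min
Tue: 7:30 AM–3:46 PM = 8 h 16 min; less 30 min break → 7 h 46 min
Wed: 6:01 AM–3:23 PM = 9 h 22 min; less 30 min break → 8 h 52 min
Thu: 6:58 AM–2:15 PM = 7 h 17 min; less 30 min break → 6 h 47 min
Fri: 5:14 AM–1:38 PM = 8 h 24 min; less 30 min break → 7 h 54 min
Total worked: 39 h 18 min = 2358 min.
Regular 39 h 18 min = 2358 min at $19.50/h; overtime 0 h 0 min = 0 min at $39.00/h.
Pay = (2358 × $19.50 + 0 × $39.00) ÷ 60 = $766.35.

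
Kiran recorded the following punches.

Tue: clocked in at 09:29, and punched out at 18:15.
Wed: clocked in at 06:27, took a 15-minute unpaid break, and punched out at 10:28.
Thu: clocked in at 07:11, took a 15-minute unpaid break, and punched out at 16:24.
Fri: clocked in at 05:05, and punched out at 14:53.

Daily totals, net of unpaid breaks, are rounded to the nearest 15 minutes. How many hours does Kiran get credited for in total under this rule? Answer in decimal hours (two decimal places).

Tue: 09:29–18:15 = 8 h 46 min → rounds to 8 h 45 min
Wed: 06:27–10:28 = 4 h 1 min − 15 min = 3 h 46 min → rounds to 3 h 45 min
Thu: 07:11–16:24 = 9 h 13 min − 15 min = 8 h 58 min → rounds to 9 h 0 min
Fri: 05:05–14:53 = 9 h 48 min → rounds to 9 h 45 min
Total credited: 31 h 15 min.

31.25 hours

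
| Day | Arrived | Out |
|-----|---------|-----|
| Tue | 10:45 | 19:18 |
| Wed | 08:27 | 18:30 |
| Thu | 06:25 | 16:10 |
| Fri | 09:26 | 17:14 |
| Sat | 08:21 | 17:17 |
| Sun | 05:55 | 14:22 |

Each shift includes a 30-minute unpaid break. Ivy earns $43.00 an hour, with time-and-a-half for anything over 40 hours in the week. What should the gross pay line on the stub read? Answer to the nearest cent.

$2399.40

Tue: 10:45–19:18 = 8 h 33 min; less 30 min break → 8 h 3 min
Wed: 08:27–18:30 = 10 h 3 min; less 30 min break → 9 h 33 min
Thu: 06:25–16:10 = 9 h 45 min; less 30 min break → 9 h 15 min
Fri: 09:26–17:14 = 7 h 48 min; less 30 min break → 7 h 18 min
Sat: 08:21–17:17 = 8 h 56 min; less 30 min break → 8 h 26 min
Sun: 05:55–14:22 = 8 h 27 min; less 30 min break → 7 h 57 min
Total worked: 50 h 32 min = 3032 min.
Regular 40 h 0 min = 2400 min at $43.00/h; overtime 10 h 32 min = 632 min at $64.50/h.
Pay = (2400 × $43.00 + 632 × $64.50) ÷ 60 = $2399.40.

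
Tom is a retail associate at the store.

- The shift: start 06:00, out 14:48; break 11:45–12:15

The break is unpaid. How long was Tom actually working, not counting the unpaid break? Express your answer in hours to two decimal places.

The shift: 06:00–14:48 = 8 h 48 min; less 30 min break → 8 h 18 min

8.30 hours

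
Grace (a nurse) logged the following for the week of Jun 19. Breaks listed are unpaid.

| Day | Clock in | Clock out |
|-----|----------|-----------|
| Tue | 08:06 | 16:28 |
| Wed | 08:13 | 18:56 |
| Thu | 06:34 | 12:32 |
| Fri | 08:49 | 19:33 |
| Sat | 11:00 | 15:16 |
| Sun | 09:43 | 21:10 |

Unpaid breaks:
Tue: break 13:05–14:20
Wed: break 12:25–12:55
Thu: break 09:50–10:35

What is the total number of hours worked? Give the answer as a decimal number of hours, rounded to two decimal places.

Tue: 08:06–16:28 = 8 h 22 min; less 75 min break → 7 h 7 min
Wed: 08:13–18:56 = 10 h 43 min; less 30 min break → 10 h 13 min
Thu: 06:34–12:32 = 5 h 58 min; less 45 min break → 5 h 13 min
Fri: 08:49–19:33 = 10 h 44 min
Sat: 11:00–15:16 = 4 h 16 min
Sun: 09:43–21:10 = 11 h 27 min
Total: 7 h 7 min + 10 h 13 min + 5 h 13 min + 10 h 44 min + 4 h 16 min + 11 h 27 min = 49 h 0 min.

49.00 hours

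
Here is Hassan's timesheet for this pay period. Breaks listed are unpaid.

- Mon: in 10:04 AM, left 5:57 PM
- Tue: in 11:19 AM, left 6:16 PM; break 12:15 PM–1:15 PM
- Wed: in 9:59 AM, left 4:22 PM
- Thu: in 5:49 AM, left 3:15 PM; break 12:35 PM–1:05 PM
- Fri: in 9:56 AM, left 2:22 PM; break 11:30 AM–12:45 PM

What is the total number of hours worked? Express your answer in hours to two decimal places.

32.33 hours

Mon: 10:04 AM–5:57 PM = 7 h 53 min
Tue: 11:19 AM–6:16 PM = 6 h 57 min; less 60 min break → 5 h 57 min
Wed: 9:59 AM–4:22 PM = 6 h 23 min
Thu: 5:49 AM–3:15 PM = 9 h 26 min; less 30 min break → 8 h 56 min
Fri: 9:56 AM–2:22 PM = 4 h 26 min; less 75 min break → 3 h 11 min
Total: 7 h 53 min + 5 h 57 min + 6 h 23 min + 8 h 56 min + 3 h 11 min = 32 h 20 min.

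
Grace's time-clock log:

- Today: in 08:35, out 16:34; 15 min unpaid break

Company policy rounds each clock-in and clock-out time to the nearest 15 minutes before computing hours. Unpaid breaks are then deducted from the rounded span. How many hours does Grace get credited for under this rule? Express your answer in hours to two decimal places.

Today: in 08:35→08:30, out 16:34→16:30; 8 h 0 min − 15 min = 7 h 45 min

7.75 hours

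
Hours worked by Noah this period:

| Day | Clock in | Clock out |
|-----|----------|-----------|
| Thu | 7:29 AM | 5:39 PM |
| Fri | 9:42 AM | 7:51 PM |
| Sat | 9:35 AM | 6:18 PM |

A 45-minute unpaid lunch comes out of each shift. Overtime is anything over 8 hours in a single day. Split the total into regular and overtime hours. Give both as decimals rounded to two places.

Regular 23.97 hours, overtime 2.82 hours

Thu: 7:29 AM–5:39 PM = 10 h 10 min; less 45 min break → 9 h 25 min
Fri: 9:42 AM–7:51 PM = 10 h 9 min; less 45 min break → 9 h 24 min
Sat: 9:35 AM–6:18 PM = 8 h 43 min; less 45 min break → 7 h 58 min
Thu reg 8 h 0 min / OT 1 h 25 min; Fri reg 8 h 0 min / OT 1 h 24 min; Sat reg 7 h 58 min / OT 0 h 0 min.
Totals: regular 23 h 58 min, overtime 2 h 49 min.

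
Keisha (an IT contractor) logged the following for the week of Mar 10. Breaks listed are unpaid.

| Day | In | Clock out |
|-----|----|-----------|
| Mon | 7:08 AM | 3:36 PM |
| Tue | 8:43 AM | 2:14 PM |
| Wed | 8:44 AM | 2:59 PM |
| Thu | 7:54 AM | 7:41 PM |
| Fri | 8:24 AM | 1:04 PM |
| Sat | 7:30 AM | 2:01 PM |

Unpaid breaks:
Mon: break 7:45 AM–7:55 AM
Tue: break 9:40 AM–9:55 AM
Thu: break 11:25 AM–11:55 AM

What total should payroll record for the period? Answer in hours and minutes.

Mon: 7:08 AM–3:36 PM = 8 h 28 min; less 10 min break → 8 h 18 min
Tue: 8:43 AM–2:14 PM = 5 h 31 min; less 15 min break → 5 h 16 min
Wed: 8:44 AM–2:59 PM = 6 h 15 min
Thu: 7:54 AM–7:41 PM = 11 h 47 min; less 30 min break → 11 h 17 min
Fri: 8:24 AM–1:04 PM = 4 h 40 min
Sat: 7:30 AM–2:01 PM = 6 h 31 min
Total: 8 h 18 min + 5 h 16 min + 6 h 15 min + 11 h 17 min + 4 h 40 min + 6 h 31 min = 42 h 17 min.

42 h 17 min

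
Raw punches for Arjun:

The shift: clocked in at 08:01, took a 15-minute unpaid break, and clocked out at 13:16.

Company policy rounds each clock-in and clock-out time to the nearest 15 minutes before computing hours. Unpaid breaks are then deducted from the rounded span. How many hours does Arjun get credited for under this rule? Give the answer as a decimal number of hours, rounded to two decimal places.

5.00 hours

The shift: in 08:01→08:00, out 13:16→13:15; 5 h 15 min − 15 min = 5 h 0 min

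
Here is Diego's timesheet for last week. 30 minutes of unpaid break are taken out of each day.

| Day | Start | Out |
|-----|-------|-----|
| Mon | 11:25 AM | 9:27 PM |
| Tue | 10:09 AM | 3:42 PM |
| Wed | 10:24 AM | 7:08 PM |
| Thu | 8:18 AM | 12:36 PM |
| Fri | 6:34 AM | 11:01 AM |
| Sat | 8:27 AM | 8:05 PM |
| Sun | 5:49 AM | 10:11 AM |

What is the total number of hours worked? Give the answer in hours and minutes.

Mon: 11:25 AM–9:27 PM = 10 h 2 min; less 30 min break → 9 h 32 min
Tue: 10:09 AM–3:42 PM = 5 h 33 min; less 30 min break → 5 h 3 min
Wed: 10:24 AM–7:08 PM = 8 h 44 min; less 30 min break → 8 h 14 min
Thu: 8:18 AM–12:36 PM = 4 h 18 min; less 30 min break → 3 h 48 min
Fri: 6:34 AM–11:01 AM = 4 h 27 min; less 30 min break → 3 h 57 min
Sat: 8:27 AM–8:05 PM = 11 h 38 min; less 30 min break → 11 h 8 min
Sun: 5:49 AM–10:11 AM = 4 h 22 min; less 30 min break → 3 h 52 min
Total: 9 h 32 min + 5 h 3 min + 8 h 14 min + 3 h 48 min + 3 h 57 min + 11 h 8 min + 3 h 52 min = 45 h 34 min.

45 h 34 min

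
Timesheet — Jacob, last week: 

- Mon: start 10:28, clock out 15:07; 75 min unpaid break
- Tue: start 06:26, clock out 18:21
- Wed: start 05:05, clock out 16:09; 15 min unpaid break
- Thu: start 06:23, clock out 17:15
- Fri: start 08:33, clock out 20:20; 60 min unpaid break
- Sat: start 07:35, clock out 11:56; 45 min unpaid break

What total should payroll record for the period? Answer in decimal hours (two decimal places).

Mon: 10:28–15:07 = 4 h 39 min; less 75 min break → 3 h 24 min
Tue: 06:26–18:21 = 11 h 55 min
Wed: 05:05–16:09 = 11 h 4 min; less 15 min break → 10 h 49 min
Thu: 06:23–17:15 = 10 h 52 min
Fri: 08:33–20:20 = 11 h 47 min; less 60 min break → 10 h 47 min
Sat: 07:35–11:56 = 4 h 21 min; less 45 min break → 3 h 36 min
Total: 3 h 24 min + 11 h 55 min + 10 h 49 min + 10 h 52 min + 10 h 47 min + 3 h 36 min = 51 h 23 min.

51.38 hours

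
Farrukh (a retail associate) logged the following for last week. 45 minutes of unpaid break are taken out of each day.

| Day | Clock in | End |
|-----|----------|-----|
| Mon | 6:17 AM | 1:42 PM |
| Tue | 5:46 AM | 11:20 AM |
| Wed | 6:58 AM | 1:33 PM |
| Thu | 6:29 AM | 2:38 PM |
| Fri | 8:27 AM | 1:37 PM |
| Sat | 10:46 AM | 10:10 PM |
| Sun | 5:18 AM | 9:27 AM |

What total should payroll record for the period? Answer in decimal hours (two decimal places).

Mon: 6:17 AM–1:42 PM = 7 h 25 min; less 45 min break → 6 h 40 min
Tue: 5:46 AM–11:20 AM = 5 h 34 min; less 45 min break → 4 h 49 min
Wed: 6:58 AM–1:33 PM = 6 h 35 min; less 45 min break → 5 h 50 min
Thu: 6:29 AM–2:38 PM = 8 h 9 min; less 45 min break → 7 h 24 min
Fri: 8:27 AM–1:37 PM = 5 h 10 min; less 45 min break → 4 h 25 min
Sat: 10:46 AM–10:10 PM = 11 h 24 min; less 45 min break → 10 h 39 min
Sun: 5:18 AM–9:27 AM = 4 h 9 min; less 45 min break → 3 h 24 min
Total: 6 h 40 min + 4 h 49 min + 5 h 50 min + 7 h 24 min + 4 h 25 min + 10 h 39 min + 3 h 24 min = 43 h 11 min.

43.18 hours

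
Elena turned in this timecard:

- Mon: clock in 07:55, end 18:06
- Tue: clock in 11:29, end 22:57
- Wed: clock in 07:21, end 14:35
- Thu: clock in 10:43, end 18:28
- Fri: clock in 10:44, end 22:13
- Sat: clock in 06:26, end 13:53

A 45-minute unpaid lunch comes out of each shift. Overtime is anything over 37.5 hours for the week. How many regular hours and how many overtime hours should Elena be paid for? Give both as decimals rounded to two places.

Mon: 07:55–18:06 = 10 h 11 min; less 45 min break → 9 h 26 min
Tue: 11:29–22:57 = 11 h 28 min; less 45 min break → 10 h 43 min
Wed: 07:21–14:35 = 7 h 14 min; less 45 min break → 6 h 29 min
Thu: 10:43–18:28 = 7 h 45 min; less 45 min break → 7 h 0 min
Fri: 10:44–22:13 = 11 h 29 min; less 45 min break → 10 h 44 min
Sat: 06:26–13:53 = 7 h 27 min; less 45 min break → 6 h 42 min
Total worked: 51 h 4 min = 51.07 h.
Threshold 37.5 h → overtime 13 h 34 min, regular 37 h 30 min.

Regular 37.50 hours, overtime 13.57 hours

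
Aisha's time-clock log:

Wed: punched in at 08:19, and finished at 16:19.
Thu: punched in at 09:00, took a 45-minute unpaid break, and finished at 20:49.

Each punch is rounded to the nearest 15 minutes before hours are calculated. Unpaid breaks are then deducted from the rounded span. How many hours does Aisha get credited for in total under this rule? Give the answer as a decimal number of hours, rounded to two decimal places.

19.00 hours

Wed: in 08:19→08:15, out 16:19→16:15; 8 h 0 min
Thu: in 09:00→09:00, out 20:49→20:45; 11 h 45 min − 45 min = 11 h 0 min
Total credited: 19 h 0 min.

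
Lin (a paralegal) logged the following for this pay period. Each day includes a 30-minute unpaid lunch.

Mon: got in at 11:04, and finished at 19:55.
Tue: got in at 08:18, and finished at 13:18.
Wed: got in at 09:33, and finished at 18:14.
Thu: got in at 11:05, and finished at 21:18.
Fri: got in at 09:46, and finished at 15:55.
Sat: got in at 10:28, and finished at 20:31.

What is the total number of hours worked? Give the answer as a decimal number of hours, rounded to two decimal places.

Mon: 11:04–19:55 = 8 h 51 min; less 30 min break → 8 h 21 min
Tue: 08:18–13:18 = 5 h 0 min; less 30 min break → 4 h 30 min
Wed: 09:33–18:14 = 8 h 41 min; less 30 min break → 8 h 11 min
Thu: 11:05–21:18 = 10 h 13 min; less 30 min break → 9 h 43 min
Fri: 09:46–15:55 = 6 h 9 min; less 30 min break → 5 h 39 min
Sat: 10:28–20:31 = 10 h 3 min; less 30 min break → 9 h 33 min
Total: 8 h 21 min + 4 h 30 min + 8 h 11 min + 9 h 43 min + 5 h 39 min + 9 h 33 min = 45 h 57 min.

45.95 hours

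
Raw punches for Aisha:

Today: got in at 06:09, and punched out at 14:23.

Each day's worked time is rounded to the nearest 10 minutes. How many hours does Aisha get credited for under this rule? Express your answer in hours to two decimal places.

8.17 hours

Today: 06:09–14:23 = 8 h 14 min → rounds to 8 h 10 min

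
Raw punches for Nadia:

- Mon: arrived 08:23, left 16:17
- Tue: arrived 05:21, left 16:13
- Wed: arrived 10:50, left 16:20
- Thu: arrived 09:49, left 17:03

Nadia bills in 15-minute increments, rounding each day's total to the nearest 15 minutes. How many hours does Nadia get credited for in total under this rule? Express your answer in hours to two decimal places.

31.50 hours

Mon: 08:23–16:17 = 7 h 54 min → rounds to 8 h 0 min
Tue: 05:21–16:13 = 10 h 52 min → rounds to 10 h 45 min
Wed: 10:50–16:20 = 5 h 30 min → rounds to 5 h 30 min
Thu: 09:49–17:03 = 7 h 14 min → rounds to 7 h 15 min
Total credited: 31 h 30 min.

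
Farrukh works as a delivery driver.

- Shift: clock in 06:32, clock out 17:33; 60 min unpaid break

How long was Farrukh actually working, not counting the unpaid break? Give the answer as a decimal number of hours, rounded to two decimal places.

Shift: 06:32–17:33 = 11 h 1 min; less 60 min break → 10 h 1 min

10.02 hours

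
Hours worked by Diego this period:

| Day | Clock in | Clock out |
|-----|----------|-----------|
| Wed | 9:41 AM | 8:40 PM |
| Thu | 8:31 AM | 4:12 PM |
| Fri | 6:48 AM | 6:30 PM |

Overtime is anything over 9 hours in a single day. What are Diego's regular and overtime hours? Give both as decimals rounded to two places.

Wed: 9:41 AM–8:40 PM = 10 h 59 min
Thu: 8:31 AM–4:12 PM = 7 h 41 min
Fri: 6:48 AM–6:30 PM = 11 h 42 min
Wed reg 9 h 0 min / OT 1 h 59 min; Thu reg 7 h 41 min / OT 0 h 0 min; Fri reg 9 h 0 min / OT 2 h 42 min.
Totals: regular 25 h 41 min, overtime 4 h 41 min.

Regular 25.68 hours, overtime 4.68 hours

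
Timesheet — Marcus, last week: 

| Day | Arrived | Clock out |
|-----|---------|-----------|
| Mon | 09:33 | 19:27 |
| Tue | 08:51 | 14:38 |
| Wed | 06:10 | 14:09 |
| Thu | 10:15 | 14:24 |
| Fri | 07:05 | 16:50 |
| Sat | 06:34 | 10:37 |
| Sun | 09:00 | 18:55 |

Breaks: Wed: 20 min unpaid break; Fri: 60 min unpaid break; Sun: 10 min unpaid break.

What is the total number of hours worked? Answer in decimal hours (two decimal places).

Mon: 09:33–19:27 = 9 h 54 min
Tue: 08:51–14:38 = 5 h 47 min
Wed: 06:10–14:09 = 7 h 59 min; less 20 min break → 7 h 39 min
Thu: 10:15–14:24 = 4 h 9 min
Fri: 07:05–16:50 = 9 h 45 min; less 60 min break → 8 h 45 min
Sat: 06:34–10:37 = 4 h 3 min
Sun: 09:00–18:55 = 9 h 55 min; less 10 min break → 9 h 45 min
Total: 9 h 54 min + 5 h 47 min + 7 h 39 min + 4 h 9 min + 8 h 45 min + 4 h 3 min + 9 h 45 min = 50 h 2 min.

50.03 hours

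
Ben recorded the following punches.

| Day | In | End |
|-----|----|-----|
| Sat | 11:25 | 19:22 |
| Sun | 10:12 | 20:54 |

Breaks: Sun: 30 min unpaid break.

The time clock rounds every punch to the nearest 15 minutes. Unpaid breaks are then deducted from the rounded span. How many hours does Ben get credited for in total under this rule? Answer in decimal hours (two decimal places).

18.00 hours

Sat: in 11:25→11:30, out 19:22→19:15; 7 h 45 min
Sun: in 10:12→10:15, out 20:54→21:00; 10 h 45 min − 30 min = 10 h 15 min
Total credited: 18 h 0 min.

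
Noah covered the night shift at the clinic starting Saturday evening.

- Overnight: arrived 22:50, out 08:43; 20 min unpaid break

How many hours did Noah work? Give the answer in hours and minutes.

Overnight: 22:50 → midnight = 1 h 10 min; midnight → 08:43 = 8 h 43 min; span 9 h 53 min; less 20 min break → 9 h 33 min

9 h 33 min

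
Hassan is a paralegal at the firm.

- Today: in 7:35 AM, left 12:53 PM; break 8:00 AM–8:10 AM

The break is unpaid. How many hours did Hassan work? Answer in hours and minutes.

5 h 8 min

Today: 7:35 AM–12:53 PM = 5 h 18 min; less 10 min break → 5 h 8 min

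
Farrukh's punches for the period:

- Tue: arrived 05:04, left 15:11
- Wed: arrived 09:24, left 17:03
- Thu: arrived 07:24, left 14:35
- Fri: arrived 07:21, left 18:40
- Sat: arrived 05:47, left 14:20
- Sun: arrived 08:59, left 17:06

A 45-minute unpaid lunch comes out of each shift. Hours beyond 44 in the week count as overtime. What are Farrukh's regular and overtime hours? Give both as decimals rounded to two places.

Tue: 05:04–15:11 = 10 h 7 min; less 45 min break → 9 h 22 min
Wed: 09:24–17:03 = 7 h 39 min; less 45 min break → 6 h 54 min
Thu: 07:24–14:35 = 7 h 11 min; less 45 min break → 6 h 26 min
Fri: 07:21–18:40 = 11 h 19 min; less 45 min break → 10 h 34 min
Sat: 05:47–14:20 = 8 h 33 min; less 45 min break → 7 h 48 min
Sun: 08:59–17:06 = 8 h 7 min; less 45 min break → 7 h 22 min
Total worked: 48 h 26 min = 48.43 h.
Threshold 44 h → overtime 4 h 26 min, regular 44 h 0 min.

Regular 44.00 hours, overtime 4.43 hours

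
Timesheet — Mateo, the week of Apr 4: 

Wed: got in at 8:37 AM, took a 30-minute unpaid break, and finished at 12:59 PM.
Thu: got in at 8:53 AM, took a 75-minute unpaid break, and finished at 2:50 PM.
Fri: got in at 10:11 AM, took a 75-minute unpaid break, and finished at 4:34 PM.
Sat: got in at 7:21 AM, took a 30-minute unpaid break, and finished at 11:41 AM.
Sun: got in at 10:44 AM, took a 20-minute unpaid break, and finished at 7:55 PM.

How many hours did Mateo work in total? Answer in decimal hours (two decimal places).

26.38 hours

Wed: 8:37 AM–12:59 PM = 4 h 22 min; less 30 min break → 3 h 52 min
Thu: 8:53 AM–2:50 PM = 5 h 57 min; less 75 min break → 4 h 42 min
Fri: 10:11 AM–4:34 PM = 6 h 23 min; less 75 min break → 5 h 8 min
Sat: 7:21 AM–11:41 AM = 4 h 20 min; less 30 min break → 3 h 50 min
Sun: 10:44 AM–7:55 PM = 9 h 11 min; less 20 min break → 8 h 51 min
Total: 3 h 52 min + 4 h 42 min + 5 h 8 min + 3 h 50 min + 8 h 51 min = 26 h 23 min.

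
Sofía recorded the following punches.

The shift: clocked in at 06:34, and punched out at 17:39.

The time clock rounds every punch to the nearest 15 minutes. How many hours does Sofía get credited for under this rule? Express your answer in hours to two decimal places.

11.25 hours

The shift: in 06:34→06:30, out 17:39→17:45; 11 h 15 min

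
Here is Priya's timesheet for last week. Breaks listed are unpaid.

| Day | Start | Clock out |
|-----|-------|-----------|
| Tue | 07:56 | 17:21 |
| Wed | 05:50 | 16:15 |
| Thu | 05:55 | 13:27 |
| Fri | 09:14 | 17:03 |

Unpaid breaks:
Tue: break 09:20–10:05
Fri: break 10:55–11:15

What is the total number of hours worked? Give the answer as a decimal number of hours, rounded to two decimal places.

Tue: 07:56–17:21 = 9 h 25 min; less 45 min break → 8 h 40 min
Wed: 05:50–16:15 = 10 h 25 min
Thu: 05:55–13:27 = 7 h 32 min
Fri: 09:14–17:03 = 7 h 49 min; less 20 min break → 7 h 29 min
Total: 8 h 40 min + 10 h 25 min + 7 h 32 min + 7 h 29 min = 34 h 6 min.

34.10 hours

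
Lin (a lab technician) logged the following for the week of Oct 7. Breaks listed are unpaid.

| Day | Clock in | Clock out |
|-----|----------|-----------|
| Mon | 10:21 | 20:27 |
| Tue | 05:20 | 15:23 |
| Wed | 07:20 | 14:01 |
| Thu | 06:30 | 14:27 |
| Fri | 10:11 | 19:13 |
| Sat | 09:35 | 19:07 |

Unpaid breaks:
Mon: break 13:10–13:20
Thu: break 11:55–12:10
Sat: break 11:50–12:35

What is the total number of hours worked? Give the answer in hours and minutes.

52 h 11 min

Mon: 10:21–20:27 = 10 h 6 min; less 10 min break → 9 h 56 min
Tue: 05:20–15:23 = 10 h 3 min
Wed: 07:20–14:01 = 6 h 41 min
Thu: 06:30–14:27 = 7 h 57 min; less 15 min break → 7 h 42 min
Fri: 10:11–19:13 = 9 h 2 min
Sat: 09:35–19:07 = 9 h 32 min; less 45 min break → 8 h 47 min
Total: 9 h 56 min + 10 h 3 min + 6 h 41 min + 7 h 42 min + 9 h 2 min + 8 h 47 min = 52 h 11 min.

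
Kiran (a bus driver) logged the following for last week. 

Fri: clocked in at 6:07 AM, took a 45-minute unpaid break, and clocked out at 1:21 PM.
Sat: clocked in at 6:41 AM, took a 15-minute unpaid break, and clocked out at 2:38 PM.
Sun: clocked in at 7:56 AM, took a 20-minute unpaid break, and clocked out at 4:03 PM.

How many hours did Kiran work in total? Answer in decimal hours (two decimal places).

Fri: 6:07 AM–1:21 PM = 7 h 14 min; less 45 min break → 6 h 29 min
Sat: 6:41 AM–2:38 PM = 7 h 57 min; less 15 min break → 7 h 42 min
Sun: 7:56 AM–4:03 PM = 8 h 7 min; less 20 min break → 7 h 47 min
Total: 6 h 29 min + 7 h 42 min + 7 h 47 min = 21 h 58 min.

21.97 hours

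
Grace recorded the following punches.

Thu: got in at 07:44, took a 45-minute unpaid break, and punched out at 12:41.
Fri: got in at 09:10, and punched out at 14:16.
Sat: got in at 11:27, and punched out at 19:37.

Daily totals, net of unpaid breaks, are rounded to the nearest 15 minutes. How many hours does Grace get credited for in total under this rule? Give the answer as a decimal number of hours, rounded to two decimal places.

Thu: 07:44–12:41 = 4 h 57 min − 45 min = 4 h 12 min → rounds to 4 h 15 min
Fri: 09:10–14:16 = 5 h 6 min → rounds to 5 h 0 min
Sat: 11:27–19:37 = 8 h 10 min → rounds to 8 h 15 min
Total credited: 17 h 30 min.

17.50 hours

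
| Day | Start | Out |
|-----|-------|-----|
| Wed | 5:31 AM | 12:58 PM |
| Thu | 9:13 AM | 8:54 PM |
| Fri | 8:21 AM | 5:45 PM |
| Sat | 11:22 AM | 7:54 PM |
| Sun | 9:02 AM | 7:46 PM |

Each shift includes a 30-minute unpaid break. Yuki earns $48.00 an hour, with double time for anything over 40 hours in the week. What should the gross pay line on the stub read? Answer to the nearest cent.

Wed: 5:31 AM–12:58 PM = 7 h 27 min; less 30 min break → 6 h 57 min
Thu: 9:13 AM–8:54 PM = 11 h 41 min; less 30 min break → 11 h 11 min
Fri: 8:21 AM–5:45 PM = 9 h 24 min; less 30 min break → 8 h 54 min
Sat: 11:22 AM–7:54 PM = 8 h 32 min; less 30 min break → 8 h 2 min
Sun: 9:02 AM–7:46 PM = 10 h 44 min; less 30 min break → 10 h 14 min
Total worked: 45 h 18 min = 2718 min.
Regular 40 h 0 min = 2400 min at $48.00/h; overtime 5 h 18 min = 318 min at $96.00/h.
Pay = (2400 × $48.00 + 318 × $96.00) ÷ 60 = $2428.80.

$2428.80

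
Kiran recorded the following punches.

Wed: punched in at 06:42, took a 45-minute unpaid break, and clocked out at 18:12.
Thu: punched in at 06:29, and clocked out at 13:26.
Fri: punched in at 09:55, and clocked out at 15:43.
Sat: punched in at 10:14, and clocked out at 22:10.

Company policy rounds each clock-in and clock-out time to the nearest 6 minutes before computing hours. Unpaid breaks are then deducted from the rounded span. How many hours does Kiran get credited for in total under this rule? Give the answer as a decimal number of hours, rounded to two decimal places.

35.45 hours

Wed: in 06:42→06:42, out 18:12→18:12; 11 h 30 min − 45 min = 10 h 45 min
Thu: in 06:29→06:30, out 13:26→13:24; 6 h 54 min
Fri: in 09:55→09:54, out 15:43→15:42; 5 h 48 min
Sat: in 10:14→10:12, out 22:10→22:12; 12 h 0 min
Total credited: 35 h 27 min.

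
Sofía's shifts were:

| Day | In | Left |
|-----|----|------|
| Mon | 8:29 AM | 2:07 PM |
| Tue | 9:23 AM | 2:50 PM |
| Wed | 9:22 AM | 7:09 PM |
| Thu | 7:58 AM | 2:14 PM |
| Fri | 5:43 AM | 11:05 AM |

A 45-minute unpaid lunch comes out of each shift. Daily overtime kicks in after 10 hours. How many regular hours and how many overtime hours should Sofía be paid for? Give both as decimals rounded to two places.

Regular 28.75 hours, overtime 0.00 hours

Mon: 8:29 AM–2:07 PM = 5 h 38 min; less 45 min break → 4 h 53 min
Tue: 9:23 AM–2:50 PM = 5 h 27 min; less 45 min break → 4 h 42 min
Wed: 9:22 AM–7:09 PM = 9 h 47 min; less 45 min break → 9 h 2 min
Thu: 7:58 AM–2:14 PM = 6 h 16 min; less 45 min break → 5 h 31 min
Fri: 5:43 AM–11:05 AM = 5 h 22 min; less 45 min break → 4 h 37 min
Mon reg 4 h 53 min / OT 0 h 0 min; Tue reg 4 h 42 min / OT 0 h 0 min; Wed reg 9 h 2 min / OT 0 h 0 min; Thu reg 5 h 31 min / OT 0 h 0 min; Fri reg 4 h 37 min / OT 0 h 0 min.
Totals: regular 28 h 45 min, overtime 0 h 0 min.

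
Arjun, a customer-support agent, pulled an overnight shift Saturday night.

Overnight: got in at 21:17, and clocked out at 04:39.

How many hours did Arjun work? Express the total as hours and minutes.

7 h 22 min

Overnight: 21:17 → midnight = 2 h 43 min; midnight → 04:39 = 4 h 39 min; span 7 h 22 min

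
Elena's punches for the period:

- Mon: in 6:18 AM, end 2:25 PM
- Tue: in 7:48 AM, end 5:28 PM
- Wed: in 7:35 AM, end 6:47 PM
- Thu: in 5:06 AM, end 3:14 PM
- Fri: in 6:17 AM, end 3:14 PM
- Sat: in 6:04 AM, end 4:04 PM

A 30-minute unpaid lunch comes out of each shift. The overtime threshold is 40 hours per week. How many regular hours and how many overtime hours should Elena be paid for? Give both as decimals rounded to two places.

Mon: 6:18 AM–2:25 PM = 8 h 7 min; less 30 min break → 7 h 37 min
Tue: 7:48 AM–5:28 PM = 9 h 40 min; less 30 min break → 9 h 10 min
Wed: 7:35 AM–6:47 PM = 11 h 12 min; less 30 min break → 10 h 42 min
Thu: 5:06 AM–3:14 PM = 10 h 8 min; less 30 min break → 9 h 38 min
Fri: 6:17 AM–3:14 PM = 8 h 57 min; less 30 min break → 8 h 27 min
Sat: 6:04 AM–4:04 PM = 10 h 0 min; less 30 min break → 9 h 30 min
Total worked: 55 h 4 min = 55.07 h.
Threshold 40 h → overtime 15 h 4 min, regular 40 h 0 min.

Regular 40.00 hours, overtime 15.07 hours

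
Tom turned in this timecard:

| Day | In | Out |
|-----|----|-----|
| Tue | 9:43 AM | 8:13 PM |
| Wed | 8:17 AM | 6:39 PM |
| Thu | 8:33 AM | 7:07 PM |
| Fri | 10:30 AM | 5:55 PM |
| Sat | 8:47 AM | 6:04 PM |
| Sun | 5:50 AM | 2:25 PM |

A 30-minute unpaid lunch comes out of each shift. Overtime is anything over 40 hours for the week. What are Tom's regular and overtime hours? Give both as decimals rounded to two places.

Regular 40.00 hours, overtime 13.72 hours

Tue: 9:43 AM–8:13 PM = 10 h 30 min; less 30 min break → 10 h 0 min
Wed: 8:17 AM–6:39 PM = 10 h 22 min; less 30 min break → 9 h 52 min
Thu: 8:33 AM–7:07 PM = 10 h 34 min; less 30 min break → 10 h 4 min
Fri: 10:30 AM–5:55 PM = 7 h 25 min; less 30 min break → 6 h 55 min
Sat: 8:47 AM–6:04 PM = 9 h 17 min; less 30 min break → 8 h 47 min
Sun: 5:50 AM–2:25 PM = 8 h 35 min; less 30 min break → 8 h 5 min
Total worked: 53 h 43 min = 53.72 h.
Threshold 40 h → overtime 13 h 43 min, regular 40 h 0 min.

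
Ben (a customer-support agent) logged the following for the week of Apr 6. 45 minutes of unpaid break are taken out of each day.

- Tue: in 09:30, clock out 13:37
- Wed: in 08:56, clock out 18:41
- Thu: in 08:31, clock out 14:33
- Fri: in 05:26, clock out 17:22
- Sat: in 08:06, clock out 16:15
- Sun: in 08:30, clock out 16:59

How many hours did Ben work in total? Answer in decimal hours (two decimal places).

43.97 hours

Tue: 09:30–13:37 = 4 h 7 min; less 45 min break → 3 h 22 min
Wed: 08:56–18:41 = 9 h 45 min; less 45 min break → 9 h 0 min
Thu: 08:31–14:33 = 6 h 2 min; less 45 min break → 5 h 17 min
Fri: 05:26–17:22 = 11 h 56 min; less 45 min break → 11 h 11 min
Sat: 08:06–16:15 = 8 h 9 min; less 45 min break → 7 h 24 min
Sun: 08:30–16:59 = 8 h 29 min; less 45 min break → 7 h 44 min
Total: 3 h 22 min + 9 h 0 min + 5 h 17 min + 11 h 11 min + 7 h 24 min + 7 h 44 min = 43 h 58 min.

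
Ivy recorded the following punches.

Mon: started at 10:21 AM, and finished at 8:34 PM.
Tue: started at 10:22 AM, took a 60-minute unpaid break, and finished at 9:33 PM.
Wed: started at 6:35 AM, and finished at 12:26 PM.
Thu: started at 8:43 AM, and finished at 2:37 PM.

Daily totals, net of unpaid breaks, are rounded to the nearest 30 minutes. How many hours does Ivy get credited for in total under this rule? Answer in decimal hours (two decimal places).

32.00 hours

Mon: 10:21 AM–8:34 PM = 10 h 13 min → rounds to 10 h 0 min
Tue: 10:22 AM–9:33 PM = 11 h 11 min − 60 min = 10 h 11 min → rounds to 10 h 0 min
Wed: 6:35 AM–12:26 PM = 5 h 51 min → rounds to 6 h 0 min
Thu: 8:43 AM–2:37 PM = 5 h 54 min → rounds to 6 h 0 min
Total credited: 32 h 0 min.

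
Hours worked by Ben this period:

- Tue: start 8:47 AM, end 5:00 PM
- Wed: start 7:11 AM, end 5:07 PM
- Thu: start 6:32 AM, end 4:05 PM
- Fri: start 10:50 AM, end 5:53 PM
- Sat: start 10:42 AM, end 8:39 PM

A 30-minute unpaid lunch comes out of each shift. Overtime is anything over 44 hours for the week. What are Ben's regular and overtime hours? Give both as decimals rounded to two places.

Regular 42.20 hours, overtime 0.00 hours

Tue: 8:47 AM–5:00 PM = 8 h 13 min; less 30 min break → 7 h 43 min
Wed: 7:11 AM–5:07 PM = 9 h 56 min; less 30 min break → 9 h 26 min
Thu: 6:32 AM–4:05 PM = 9 h 33 min; less 30 min break → 9 h 3 min
Fri: 10:50 AM–5:53 PM = 7 h 3 min; less 30 min break → 6 h 33 min
Sat: 10:42 AM–8:39 PM = 9 h 57 min; less 30 min break → 9 h 27 min
Total worked: 42 h 12 min = 42.20 h.
Threshold 44 h → overtime 0 h 0 min, regular 42 h 12 min.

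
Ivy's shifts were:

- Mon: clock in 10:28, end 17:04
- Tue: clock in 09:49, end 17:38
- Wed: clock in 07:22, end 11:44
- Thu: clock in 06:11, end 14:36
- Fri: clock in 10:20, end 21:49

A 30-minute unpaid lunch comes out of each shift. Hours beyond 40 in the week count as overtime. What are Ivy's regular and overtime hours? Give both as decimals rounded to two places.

Regular 36.18 hours, overtime 0.00 hours

Mon: 10:28–17:04 = 6 h 36 min; less 30 min break → 6 h 6 min
Tue: 09:49–17:38 = 7 h 49 min; less 30 min break → 7 h 19 min
Wed: 07:22–11:44 = 4 h 22 min; less 30 min break → 3 h 52 min
Thu: 06:11–14:36 = 8 h 25 min; less 30 min break → 7 h 55 min
Fri: 10:20–21:49 = 11 h 29 min; less 30 min break → 10 h 59 min
Total worked: 36 h 11 min = 36.18 h.
Threshold 40 h → overtime 0 h 0 min, regular 36 h 11 min.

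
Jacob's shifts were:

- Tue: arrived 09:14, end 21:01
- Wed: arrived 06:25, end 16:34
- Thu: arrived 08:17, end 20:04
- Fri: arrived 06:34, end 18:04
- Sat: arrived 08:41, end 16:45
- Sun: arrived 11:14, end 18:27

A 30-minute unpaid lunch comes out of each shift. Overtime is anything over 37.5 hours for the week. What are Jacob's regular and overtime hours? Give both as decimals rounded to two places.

Regular 37.50 hours, overtime 20.00 hours

Tue: 09:14–21:01 = 11 h 47 min; less 30 min break → 11 h 17 min
Wed: 06:25–16:34 = 10 h 9 min; less 30 min break → 9 h 39 min
Thu: 08:17–20:04 = 11 h 47 min; less 30 min break → 11 h 17 min
Fri: 06:34–18:04 = 11 h 30 min; less 30 min break → 11 h 0 min
Sat: 08:41–16:45 = 8 h 4 min; less 30 min break → 7 h 34 min
Sun: 11:14–18:27 = 7 h 13 min; less 30 min break → 6 h 43 min
Total worked: 57 h 30 min = 57.50 h.
Threshold 37.5 h → overtime 20 h 0 min, regular 37 h 30 min.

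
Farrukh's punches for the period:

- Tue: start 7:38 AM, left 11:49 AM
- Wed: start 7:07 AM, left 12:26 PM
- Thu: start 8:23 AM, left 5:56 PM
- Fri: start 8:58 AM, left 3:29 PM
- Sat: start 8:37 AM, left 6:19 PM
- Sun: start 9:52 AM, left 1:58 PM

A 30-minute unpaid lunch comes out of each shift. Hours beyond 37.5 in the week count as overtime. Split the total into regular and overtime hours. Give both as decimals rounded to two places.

Regular 36.37 hours, overtime 0.00 hours

Tue: 7:38 AM–11:49 AM = 4 h 11 min; less 30 min break → 3 h 41 min
Wed: 7:07 AM–12:26 PM = 5 h 19 min; less 30 min break → 4 h 49 min
Thu: 8:23 AM–5:56 PM = 9 h 33 min; less 30 min break → 9 h 3 min
Fri: 8:58 AM–3:29 PM = 6 h 31 min; less 30 min break → 6 h 1 min
Sat: 8:37 AM–6:19 PM = 9 h 42 min; less 30 min break → 9 h 12 min
Sun: 9:52 AM–1:58 PM = 4 h 6 min; less 30 min break → 3 h 36 min
Total worked: 36 h 22 min = 36.37 h.
Threshold 37.5 h → overtime 0 h 0 min, regular 36 h 22 min.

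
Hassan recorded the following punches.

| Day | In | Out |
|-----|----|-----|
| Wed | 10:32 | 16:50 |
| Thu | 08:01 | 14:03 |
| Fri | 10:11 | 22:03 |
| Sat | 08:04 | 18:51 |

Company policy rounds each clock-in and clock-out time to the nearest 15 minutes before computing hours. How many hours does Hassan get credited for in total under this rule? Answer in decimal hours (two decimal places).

Wed: in 10:32→10:30, out 16:50→16:45; 6 h 15 min
Thu: in 08:01→08:00, out 14:03→14:00; 6 h 0 min
Fri: in 10:11→10:15, out 22:03→22:00; 11 h 45 min
Sat: in 08:04→08:00, out 18:51→18:45; 10 h 45 min
Total credited: 34 h 45 min.

34.75 hours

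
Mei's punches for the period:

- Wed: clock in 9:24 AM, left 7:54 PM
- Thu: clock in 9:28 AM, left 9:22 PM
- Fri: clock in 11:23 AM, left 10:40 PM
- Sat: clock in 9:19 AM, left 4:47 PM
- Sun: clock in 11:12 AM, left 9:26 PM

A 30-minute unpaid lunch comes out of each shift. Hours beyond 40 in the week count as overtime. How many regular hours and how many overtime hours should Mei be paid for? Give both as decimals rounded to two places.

Regular 40.00 hours, overtime 8.88 hours

Wed: 9:24 AM–7:54 PM = 10 h 30 min; less 30 min break → 10 h 0 min
Thu: 9:28 AM–9:22 PM = 11 h 54 min; less 30 min break → 11 h 24 min
Fri: 11:23 AM–10:40 PM = 11 h 17 min; less 30 min break → 10 h 47 min
Sat: 9:19 AM–4:47 PM = 7 h 28 min; less 30 min break → 6 h 58 min
Sun: 11:12 AM–9:26 PM = 10 h 14 min; less 30 min break → 9 h 44 min
Total worked: 48 h 53 min = 48.88 h.
Threshold 40 h → overtime 8 h 53 min, regular 40 h 0 min.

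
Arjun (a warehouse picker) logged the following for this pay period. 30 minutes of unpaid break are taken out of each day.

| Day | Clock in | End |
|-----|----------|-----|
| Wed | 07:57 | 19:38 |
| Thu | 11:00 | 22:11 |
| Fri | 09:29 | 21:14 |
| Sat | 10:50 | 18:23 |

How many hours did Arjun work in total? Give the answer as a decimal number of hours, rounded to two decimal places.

Wed: 07:57–19:38 = 11 h 41 min; less 30 min break → 11 h 11 min
Thu: 11:00–22:11 = 11 h 11 min; less 30 min break → 10 h 41 min
Fri: 09:29–21:14 = 11 h 45 min; less 30 min break → 11 h 15 min
Sat: 10:50–18:23 = 7 h 33 min; less 30 min break → 7 h 3 min
Total: 11 h 11 min + 10 h 41 min + 11 h 15 min + 7 h 3 min = 40 h 10 min.

40.17 hours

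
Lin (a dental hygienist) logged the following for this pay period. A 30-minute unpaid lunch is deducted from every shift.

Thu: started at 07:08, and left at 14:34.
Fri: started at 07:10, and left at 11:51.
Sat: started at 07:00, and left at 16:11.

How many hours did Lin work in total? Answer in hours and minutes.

19 h 48 min

Thu: 07:08–14:34 = 7 h 26 min; less 30 min break → 6 h 56 min
Fri: 07:10–11:51 = 4 h 41 min; less 30 min break → 4 h 11 min
Sat: 07:00–16:11 = 9 h 11 min; less 30 min break → 8 h 41 min
Total: 6 h 56 min + 4 h 11 min + 8 h 41 min = 19 h 48 min.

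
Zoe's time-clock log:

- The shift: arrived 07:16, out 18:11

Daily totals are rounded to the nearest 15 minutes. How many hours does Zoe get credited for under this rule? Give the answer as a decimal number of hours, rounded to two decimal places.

11.00 hours

The shift: 07:16–18:11 = 10 h 55 min → rounds to 11 h 0 min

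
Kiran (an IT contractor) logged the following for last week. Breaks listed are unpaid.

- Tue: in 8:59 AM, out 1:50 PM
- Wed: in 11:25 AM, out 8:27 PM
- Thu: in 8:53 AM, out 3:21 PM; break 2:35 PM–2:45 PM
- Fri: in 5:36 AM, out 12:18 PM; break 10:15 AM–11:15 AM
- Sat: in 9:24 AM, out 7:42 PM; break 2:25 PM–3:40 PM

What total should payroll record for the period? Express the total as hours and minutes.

34 h 56 min

Tue: 8:59 AM–1:50 PM = 4 h 51 min
Wed: 11:25 AM–8:27 PM = 9 h 2 min
Thu: 8:53 AM–3:21 PM = 6 h 28 min; less 10 min break → 6 h 18 min
Fri: 5:36 AM–12:18 PM = 6 h 42 min; less 60 min break → 5 h 42 min
Sat: 9:24 AM–7:42 PM = 10 h 18 min; less 75 min break → 9 h 3 min
Total: 4 h 51 min + 9 h 2 min + 6 h 18 min + 5 h 42 min + 9 h 3 min = 34 h 56 min.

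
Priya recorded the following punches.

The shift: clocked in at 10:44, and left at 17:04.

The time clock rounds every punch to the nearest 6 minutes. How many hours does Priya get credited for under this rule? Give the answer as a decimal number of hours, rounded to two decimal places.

The shift: in 10:44→10:42, out 17:04→17:06; 6 h 24 min

6.40 hours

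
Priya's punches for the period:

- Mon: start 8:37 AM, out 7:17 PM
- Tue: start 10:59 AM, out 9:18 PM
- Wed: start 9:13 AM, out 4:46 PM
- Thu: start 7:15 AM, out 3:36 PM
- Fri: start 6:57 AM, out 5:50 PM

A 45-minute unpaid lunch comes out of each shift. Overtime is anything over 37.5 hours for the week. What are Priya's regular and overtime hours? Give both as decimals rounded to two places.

Mon: 8:37 AM–7:17 PM = 10 h 40 min; less 45 min break → 9 h 55 min
Tue: 10:59 AM–9:18 PM = 10 h 19 min; less 45 min break → 9 h 34 min
Wed: 9:13 AM–4:46 PM = 7 h 33 min; less 45 min break → 6 h 48 min
Thu: 7:15 AM–3:36 PM = 8 h 21 min; less 45 min break → 7 h 36 min
Fri: 6:57 AM–5:50 PM = 10 h 53 min; less 45 min break → 10 h 8 min
Total worked: 44 h 1 min = 44.02 h.
Threshold 37.5 h → overtime 6 h 31 min, regular 37 h 30 min.

Regular 37.50 hours, overtime 6.52 hours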